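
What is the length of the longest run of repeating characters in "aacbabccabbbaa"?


Input: "aacbabccabbbaa"
Scanning for longest run:
  Position 1 ('a'): continues run of 'a', length=2
  Position 2 ('c'): new char, reset run to 1
  Position 3 ('b'): new char, reset run to 1
  Position 4 ('a'): new char, reset run to 1
  Position 5 ('b'): new char, reset run to 1
  Position 6 ('c'): new char, reset run to 1
  Position 7 ('c'): continues run of 'c', length=2
  Position 8 ('a'): new char, reset run to 1
  Position 9 ('b'): new char, reset run to 1
  Position 10 ('b'): continues run of 'b', length=2
  Position 11 ('b'): continues run of 'b', length=3
  Position 12 ('a'): new char, reset run to 1
  Position 13 ('a'): continues run of 'a', length=2
Longest run: 'b' with length 3

3


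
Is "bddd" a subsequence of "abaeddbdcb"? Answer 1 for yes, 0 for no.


Check if "bddd" is a subsequence of "abaeddbdcb"
Greedy scan:
  Position 0 ('a'): no match needed
  Position 1 ('b'): matches sub[0] = 'b'
  Position 2 ('a'): no match needed
  Position 3 ('e'): no match needed
  Position 4 ('d'): matches sub[1] = 'd'
  Position 5 ('d'): matches sub[2] = 'd'
  Position 6 ('b'): no match needed
  Position 7 ('d'): matches sub[3] = 'd'
  Position 8 ('c'): no match needed
  Position 9 ('b'): no match needed
All 4 characters matched => is a subsequence

1


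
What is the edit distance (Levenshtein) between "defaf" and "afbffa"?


Computing edit distance: "defaf" -> "afbffa"
DP table:
           a    f    b    f    f    a
      0    1    2    3    4    5    6
  d   1    1    2    3    4    5    6
  e   2    2    2    3    4    5    6
  f   3    3    2    3    3    4    5
  a   4    3    3    3    4    4    4
  f   5    4    3    4    3    4    5
Edit distance = dp[5][6] = 5

5


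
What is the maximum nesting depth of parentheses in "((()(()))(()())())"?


Input: "((()(()))(()())())"
Tracking depth:
  Position 0 '(': depth becomes 1
  Position 1 '(': depth becomes 2
  Position 2 '(': depth becomes 3
  Position 3 ')': depth becomes 2
  Position 4 '(': depth becomes 3
  Position 5 '(': depth becomes 4
  Position 6 ')': depth becomes 3
  Position 7 ')': depth becomes 2
  Position 8 ')': depth becomes 1
  Position 9 '(': depth becomes 2
  Position 10 '(': depth becomes 3
  Position 11 ')': depth becomes 2
  Position 12 '(': depth becomes 3
  Position 13 ')': depth becomes 2
  Position 14 ')': depth becomes 1
  Position 15 '(': depth becomes 2
  Position 16 ')': depth becomes 1
  Position 17 ')': depth becomes 0
Maximum depth reached: 4

4


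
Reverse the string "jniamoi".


Input: jniamoi
Reading characters right to left:
  Position 6: 'i'
  Position 5: 'o'
  Position 4: 'm'
  Position 3: 'a'
  Position 2: 'i'
  Position 1: 'n'
  Position 0: 'j'
Reversed: iomainj

iomainj


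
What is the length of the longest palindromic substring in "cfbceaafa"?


Input: "cfbceaafa"
Checking substrings for palindromes:
  [6:9] "afa" (len 3) => palindrome
  [5:7] "aa" (len 2) => palindrome
Longest palindromic substring: "afa" with length 3

3


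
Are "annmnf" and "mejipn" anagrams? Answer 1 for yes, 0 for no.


Strings: "annmnf", "mejipn"
Sorted first:  afmnnn
Sorted second: eijmnp
Differ at position 0: 'a' vs 'e' => not anagrams

0


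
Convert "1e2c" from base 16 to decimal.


Input: "1e2c" in base 16
Positional expansion:
  Digit '1' (value 1) x 16^3 = 4096
  Digit 'e' (value 14) x 16^2 = 3584
  Digit '2' (value 2) x 16^1 = 32
  Digit 'c' (value 12) x 16^0 = 12
Sum = 7724

7724


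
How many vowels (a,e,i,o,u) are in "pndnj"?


Input: pndnj
Checking each character:
  'p' at position 0: consonant
  'n' at position 1: consonant
  'd' at position 2: consonant
  'n' at position 3: consonant
  'j' at position 4: consonant
Total vowels: 0

0


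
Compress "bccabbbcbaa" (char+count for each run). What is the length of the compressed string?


Input: bccabbbcbaa
Runs:
  'b' x 1 => "b1"
  'c' x 2 => "c2"
  'a' x 1 => "a1"
  'b' x 3 => "b3"
  'c' x 1 => "c1"
  'b' x 1 => "b1"
  'a' x 2 => "a2"
Compressed: "b1c2a1b3c1b1a2"
Compressed length: 14

14


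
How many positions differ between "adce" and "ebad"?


Comparing "adce" and "ebad" position by position:
  Position 0: 'a' vs 'e' => DIFFER
  Position 1: 'd' vs 'b' => DIFFER
  Position 2: 'c' vs 'a' => DIFFER
  Position 3: 'e' vs 'd' => DIFFER
Positions that differ: 4

4


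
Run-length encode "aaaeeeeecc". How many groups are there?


Input: aaaeeeeecc
Scanning for consecutive runs:
  Group 1: 'a' x 3 (positions 0-2)
  Group 2: 'e' x 5 (positions 3-7)
  Group 3: 'c' x 2 (positions 8-9)
Total groups: 3

3


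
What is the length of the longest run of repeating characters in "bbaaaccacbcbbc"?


Input: "bbaaaccacbcbbc"
Scanning for longest run:
  Position 1 ('b'): continues run of 'b', length=2
  Position 2 ('a'): new char, reset run to 1
  Position 3 ('a'): continues run of 'a', length=2
  Position 4 ('a'): continues run of 'a', length=3
  Position 5 ('c'): new char, reset run to 1
  Position 6 ('c'): continues run of 'c', length=2
  Position 7 ('a'): new char, reset run to 1
  Position 8 ('c'): new char, reset run to 1
  Position 9 ('b'): new char, reset run to 1
  Position 10 ('c'): new char, reset run to 1
  Position 11 ('b'): new char, reset run to 1
  Position 12 ('b'): continues run of 'b', length=2
  Position 13 ('c'): new char, reset run to 1
Longest run: 'a' with length 3

3


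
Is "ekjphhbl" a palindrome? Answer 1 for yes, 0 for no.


Input: ekjphhbl
Reversed: lbhhpjke
  Compare pos 0 ('e') with pos 7 ('l'): MISMATCH
  Compare pos 1 ('k') with pos 6 ('b'): MISMATCH
  Compare pos 2 ('j') with pos 5 ('h'): MISMATCH
  Compare pos 3 ('p') with pos 4 ('h'): MISMATCH
Result: not a palindrome

0


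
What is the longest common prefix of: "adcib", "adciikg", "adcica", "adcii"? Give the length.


Words: adcib, adciikg, adcica, adcii
  Position 0: all 'a' => match
  Position 1: all 'd' => match
  Position 2: all 'c' => match
  Position 3: all 'i' => match
  Position 4: ('b', 'i', 'c', 'i') => mismatch, stop
LCP = "adci" (length 4)

4


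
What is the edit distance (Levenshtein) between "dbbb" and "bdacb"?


Computing edit distance: "dbbb" -> "bdacb"
DP table:
           b    d    a    c    b
      0    1    2    3    4    5
  d   1    1    1    2    3    4
  b   2    1    2    2    3    3
  b   3    2    2    3    3    3
  b   4    3    3    3    4    3
Edit distance = dp[4][5] = 3

3


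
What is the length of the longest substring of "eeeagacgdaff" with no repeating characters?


Input: "eeeagacgdaff"
Sliding window (track last position of each char):
  Position 0 ('e'): window [0,0] length 1 -- new best
  Position 1 ('e'): repeat (last at 0), move window start to 1
  Position 1 ('e'): window [1,1] length 1
  Position 2 ('e'): repeat (last at 1), move window start to 2
  Position 2 ('e'): window [2,2] length 1
  Position 3 ('a'): window [2,3] length 2 -- new best
  Position 4 ('g'): window [2,4] length 3 -- new best
  Position 5 ('a'): repeat (last at 3), move window start to 4
  Position 5 ('a'): window [4,5] length 2
  Position 6 ('c'): window [4,6] length 3
  Position 7 ('g'): repeat (last at 4), move window start to 5
  Position 7 ('g'): window [5,7] length 3
  Position 8 ('d'): window [5,8] length 4 -- new best
  Position 9 ('a'): repeat (last at 5), move window start to 6
  Position 9 ('a'): window [6,9] length 4
  Position 10 ('f'): window [6,10] length 5 -- new best
  Position 11 ('f'): repeat (last at 10), move window start to 11
  Position 11 ('f'): window [11,11] length 1
Longest substring with no repeats: "cgdaf" with length 5

5


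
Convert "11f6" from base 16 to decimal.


Input: "11f6" in base 16
Positional expansion:
  Digit '1' (value 1) x 16^3 = 4096
  Digit '1' (value 1) x 16^2 = 256
  Digit 'f' (value 15) x 16^1 = 240
  Digit '6' (value 6) x 16^0 = 6
Sum = 4598

4598


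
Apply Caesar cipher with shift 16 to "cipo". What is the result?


Caesar cipher: shift "cipo" by 16
  'c' (pos 2) + 16 = pos 18 = 's'
  'i' (pos 8) + 16 = pos 24 = 'y'
  'p' (pos 15) + 16 = pos 5 = 'f'
  'o' (pos 14) + 16 = pos 4 = 'e'
Result: syfe

syfe


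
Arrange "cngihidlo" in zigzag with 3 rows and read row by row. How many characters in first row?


Zigzag "cngihidlo" into 3 rows:
Placing characters:
  'c' => row 0
  'n' => row 1
  'g' => row 2
  'i' => row 1
  'h' => row 0
  'i' => row 1
  'd' => row 2
  'l' => row 1
  'o' => row 0
Rows:
  Row 0: "cho"
  Row 1: "niil"
  Row 2: "gd"
First row length: 3

3


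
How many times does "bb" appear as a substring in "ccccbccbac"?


Searching for "bb" in "ccccbccbac"
Scanning each position:
  Position 0: "cc" => no
  Position 1: "cc" => no
  Position 2: "cc" => no
  Position 3: "cb" => no
  Position 4: "bc" => no
  Position 5: "cc" => no
  Position 6: "cb" => no
  Position 7: "ba" => no
  Position 8: "ac" => no
Total occurrences: 0

0


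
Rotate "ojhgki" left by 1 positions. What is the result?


Input: "ojhgki", rotate left by 1
First 1 characters: "o"
Remaining characters: "jhgki"
Concatenate remaining + first: "jhgki" + "o" = "jhgkio"

jhgkio


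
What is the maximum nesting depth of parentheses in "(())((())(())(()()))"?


Input: "(())((())(())(()()))"
Tracking depth:
  Position 0 '(': depth becomes 1
  Position 1 '(': depth becomes 2
  Position 2 ')': depth becomes 1
  Position 3 ')': depth becomes 0
  Position 4 '(': depth becomes 1
  Position 5 '(': depth becomes 2
  Position 6 '(': depth becomes 3
  Position 7 ')': depth becomes 2
  Position 8 ')': depth becomes 1
  Position 9 '(': depth becomes 2
  Position 10 '(': depth becomes 3
  Position 11 ')': depth becomes 2
  Position 12 ')': depth becomes 1
  Position 13 '(': depth becomes 2
  Position 14 '(': depth becomes 3
  Position 15 ')': depth becomes 2
  Position 16 '(': depth becomes 3
  Position 17 ')': depth becomes 2
  Position 18 ')': depth becomes 1
  Position 19 ')': depth becomes 0
Maximum depth reached: 3

3


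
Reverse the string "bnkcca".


Input: bnkcca
Reading characters right to left:
  Position 5: 'a'
  Position 4: 'c'
  Position 3: 'c'
  Position 2: 'k'
  Position 1: 'n'
  Position 0: 'b'
Reversed: accknb

accknb


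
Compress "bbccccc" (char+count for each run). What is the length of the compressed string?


Input: bbccccc
Runs:
  'b' x 2 => "b2"
  'c' x 5 => "c5"
Compressed: "b2c5"
Compressed length: 4

4


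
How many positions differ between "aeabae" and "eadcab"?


Comparing "aeabae" and "eadcab" position by position:
  Position 0: 'a' vs 'e' => DIFFER
  Position 1: 'e' vs 'a' => DIFFER
  Position 2: 'a' vs 'd' => DIFFER
  Position 3: 'b' vs 'c' => DIFFER
  Position 4: 'a' vs 'a' => same
  Position 5: 'e' vs 'b' => DIFFER
Positions that differ: 5

5


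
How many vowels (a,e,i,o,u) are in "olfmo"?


Input: olfmo
Checking each character:
  'o' at position 0: vowel (running total: 1)
  'l' at position 1: consonant
  'f' at position 2: consonant
  'm' at position 3: consonant
  'o' at position 4: vowel (running total: 2)
Total vowels: 2

2


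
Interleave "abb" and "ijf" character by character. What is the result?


Interleaving "abb" and "ijf":
  Position 0: 'a' from first, 'i' from second => "ai"
  Position 1: 'b' from first, 'j' from second => "bj"
  Position 2: 'b' from first, 'f' from second => "bf"
Result: aibjbf

aibjbf


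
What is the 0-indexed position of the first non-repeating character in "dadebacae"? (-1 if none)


Input: dadebacae
Character frequencies:
  'a': 3
  'b': 1
  'c': 1
  'd': 2
  'e': 2
Scanning left to right for freq == 1:
  Position 0 ('d'): freq=2, skip
  Position 1 ('a'): freq=3, skip
  Position 2 ('d'): freq=2, skip
  Position 3 ('e'): freq=2, skip
  Position 4 ('b'): unique! => answer = 4

4


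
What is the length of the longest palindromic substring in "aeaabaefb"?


Input: "aeaabaefb"
Checking substrings for palindromes:
  [0:3] "aea" (len 3) => palindrome
  [3:6] "aba" (len 3) => palindrome
  [2:4] "aa" (len 2) => palindrome
Longest palindromic substring: "aea" with length 3

3


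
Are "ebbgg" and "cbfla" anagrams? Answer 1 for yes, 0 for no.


Strings: "ebbgg", "cbfla"
Sorted first:  bbegg
Sorted second: abcfl
Differ at position 0: 'b' vs 'a' => not anagrams

0


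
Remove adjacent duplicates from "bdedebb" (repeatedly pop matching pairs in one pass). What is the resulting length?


Input: bdedebb
Stack-based adjacent duplicate removal:
  Read 'b': push. Stack: b
  Read 'd': push. Stack: bd
  Read 'e': push. Stack: bde
  Read 'd': push. Stack: bded
  Read 'e': push. Stack: bdede
  Read 'b': push. Stack: bdedeb
  Read 'b': matches stack top 'b' => pop. Stack: bdede
Final stack: "bdede" (length 5)

5


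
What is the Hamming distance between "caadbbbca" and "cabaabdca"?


Comparing "caadbbbca" and "cabaabdca" position by position:
  Position 0: 'c' vs 'c' => same
  Position 1: 'a' vs 'a' => same
  Position 2: 'a' vs 'b' => differ
  Position 3: 'd' vs 'a' => differ
  Position 4: 'b' vs 'a' => differ
  Position 5: 'b' vs 'b' => same
  Position 6: 'b' vs 'd' => differ
  Position 7: 'c' vs 'c' => same
  Position 8: 'a' vs 'a' => same
Total differences (Hamming distance): 4

4


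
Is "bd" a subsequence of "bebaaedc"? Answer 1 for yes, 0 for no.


Check if "bd" is a subsequence of "bebaaedc"
Greedy scan:
  Position 0 ('b'): matches sub[0] = 'b'
  Position 1 ('e'): no match needed
  Position 2 ('b'): no match needed
  Position 3 ('a'): no match needed
  Position 4 ('a'): no match needed
  Position 5 ('e'): no match needed
  Position 6 ('d'): matches sub[1] = 'd'
  Position 7 ('c'): no match needed
All 2 characters matched => is a subsequence

1


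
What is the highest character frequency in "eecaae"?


Input: eecaae
Character counts:
  'a': 2
  'c': 1
  'e': 3
Maximum frequency: 3

3


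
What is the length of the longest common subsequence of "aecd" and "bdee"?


LCS of "aecd" and "bdee"
DP table:
           b    d    e    e
      0    0    0    0    0
  a   0    0    0    0    0
  e   0    0    0    1    1
  c   0    0    0    1    1
  d   0    0    1    1    1
LCS length = dp[4][4] = 1

1


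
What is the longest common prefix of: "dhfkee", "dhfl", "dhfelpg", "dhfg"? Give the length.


Words: dhfkee, dhfl, dhfelpg, dhfg
  Position 0: all 'd' => match
  Position 1: all 'h' => match
  Position 2: all 'f' => match
  Position 3: ('k', 'l', 'e', 'g') => mismatch, stop
LCP = "dhf" (length 3)

3


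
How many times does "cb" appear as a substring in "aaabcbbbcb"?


Searching for "cb" in "aaabcbbbcb"
Scanning each position:
  Position 0: "aa" => no
  Position 1: "aa" => no
  Position 2: "ab" => no
  Position 3: "bc" => no
  Position 4: "cb" => MATCH
  Position 5: "bb" => no
  Position 6: "bb" => no
  Position 7: "bc" => no
  Position 8: "cb" => MATCH
Total occurrences: 2

2


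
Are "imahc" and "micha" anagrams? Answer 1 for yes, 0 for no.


Strings: "imahc", "micha"
Sorted first:  achim
Sorted second: achim
Sorted forms match => anagrams

1


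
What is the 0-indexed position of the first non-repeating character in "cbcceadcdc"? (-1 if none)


Input: cbcceadcdc
Character frequencies:
  'a': 1
  'b': 1
  'c': 5
  'd': 2
  'e': 1
Scanning left to right for freq == 1:
  Position 0 ('c'): freq=5, skip
  Position 1 ('b'): unique! => answer = 1

1


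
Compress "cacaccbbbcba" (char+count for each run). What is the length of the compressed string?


Input: cacaccbbbcba
Runs:
  'c' x 1 => "c1"
  'a' x 1 => "a1"
  'c' x 1 => "c1"
  'a' x 1 => "a1"
  'c' x 2 => "c2"
  'b' x 3 => "b3"
  'c' x 1 => "c1"
  'b' x 1 => "b1"
  'a' x 1 => "a1"
Compressed: "c1a1c1a1c2b3c1b1a1"
Compressed length: 18

18


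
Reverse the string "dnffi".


Input: dnffi
Reading characters right to left:
  Position 4: 'i'
  Position 3: 'f'
  Position 2: 'f'
  Position 1: 'n'
  Position 0: 'd'
Reversed: iffnd

iffnd


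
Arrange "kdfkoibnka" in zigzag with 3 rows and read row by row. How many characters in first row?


Zigzag "kdfkoibnka" into 3 rows:
Placing characters:
  'k' => row 0
  'd' => row 1
  'f' => row 2
  'k' => row 1
  'o' => row 0
  'i' => row 1
  'b' => row 2
  'n' => row 1
  'k' => row 0
  'a' => row 1
Rows:
  Row 0: "kok"
  Row 1: "dkina"
  Row 2: "fb"
First row length: 3

3


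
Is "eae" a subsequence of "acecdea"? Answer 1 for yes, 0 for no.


Check if "eae" is a subsequence of "acecdea"
Greedy scan:
  Position 0 ('a'): no match needed
  Position 1 ('c'): no match needed
  Position 2 ('e'): matches sub[0] = 'e'
  Position 3 ('c'): no match needed
  Position 4 ('d'): no match needed
  Position 5 ('e'): no match needed
  Position 6 ('a'): matches sub[1] = 'a'
Only matched 2/3 characters => not a subsequence

0


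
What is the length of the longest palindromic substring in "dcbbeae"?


Input: "dcbbeae"
Checking substrings for palindromes:
  [4:7] "eae" (len 3) => palindrome
  [2:4] "bb" (len 2) => palindrome
Longest palindromic substring: "eae" with length 3

3


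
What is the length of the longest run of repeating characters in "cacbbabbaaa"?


Input: "cacbbabbaaa"
Scanning for longest run:
  Position 1 ('a'): new char, reset run to 1
  Position 2 ('c'): new char, reset run to 1
  Position 3 ('b'): new char, reset run to 1
  Position 4 ('b'): continues run of 'b', length=2
  Position 5 ('a'): new char, reset run to 1
  Position 6 ('b'): new char, reset run to 1
  Position 7 ('b'): continues run of 'b', length=2
  Position 8 ('a'): new char, reset run to 1
  Position 9 ('a'): continues run of 'a', length=2
  Position 10 ('a'): continues run of 'a', length=3
Longest run: 'a' with length 3

3


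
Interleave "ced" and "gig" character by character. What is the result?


Interleaving "ced" and "gig":
  Position 0: 'c' from first, 'g' from second => "cg"
  Position 1: 'e' from first, 'i' from second => "ei"
  Position 2: 'd' from first, 'g' from second => "dg"
Result: cgeidg

cgeidg


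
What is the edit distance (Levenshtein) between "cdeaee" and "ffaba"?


Computing edit distance: "cdeaee" -> "ffaba"
DP table:
           f    f    a    b    a
      0    1    2    3    4    5
  c   1    1    2    3    4    5
  d   2    2    2    3    4    5
  e   3    3    3    3    4    5
  a   4    4    4    3    4    4
  e   5    5    5    4    4    5
  e   6    6    6    5    5    5
Edit distance = dp[6][5] = 5

5


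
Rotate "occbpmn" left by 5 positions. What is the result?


Input: "occbpmn", rotate left by 5
First 5 characters: "occbp"
Remaining characters: "mn"
Concatenate remaining + first: "mn" + "occbp" = "mnoccbp"

mnoccbp


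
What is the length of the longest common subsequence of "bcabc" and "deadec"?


LCS of "bcabc" and "deadec"
DP table:
           d    e    a    d    e    c
      0    0    0    0    0    0    0
  b   0    0    0    0    0    0    0
  c   0    0    0    0    0    0    1
  a   0    0    0    1    1    1    1
  b   0    0    0    1    1    1    1
  c   0    0    0    1    1    1    2
LCS length = dp[5][6] = 2

2


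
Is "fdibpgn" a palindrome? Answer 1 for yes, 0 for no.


Input: fdibpgn
Reversed: ngpbidf
  Compare pos 0 ('f') with pos 6 ('n'): MISMATCH
  Compare pos 1 ('d') with pos 5 ('g'): MISMATCH
  Compare pos 2 ('i') with pos 4 ('p'): MISMATCH
Result: not a palindrome

0


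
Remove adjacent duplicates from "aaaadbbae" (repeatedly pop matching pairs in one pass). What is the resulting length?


Input: aaaadbbae
Stack-based adjacent duplicate removal:
  Read 'a': push. Stack: a
  Read 'a': matches stack top 'a' => pop. Stack: (empty)
  Read 'a': push. Stack: a
  Read 'a': matches stack top 'a' => pop. Stack: (empty)
  Read 'd': push. Stack: d
  Read 'b': push. Stack: db
  Read 'b': matches stack top 'b' => pop. Stack: d
  Read 'a': push. Stack: da
  Read 'e': push. Stack: dae
Final stack: "dae" (length 3)

3


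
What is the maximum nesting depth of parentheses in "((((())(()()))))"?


Input: "((((())(()()))))"
Tracking depth:
  Position 0 '(': depth becomes 1
  Position 1 '(': depth becomes 2
  Position 2 '(': depth becomes 3
  Position 3 '(': depth becomes 4
  Position 4 '(': depth becomes 5
  Position 5 ')': depth becomes 4
  Position 6 ')': depth becomes 3
  Position 7 '(': depth becomes 4
  Position 8 '(': depth becomes 5
  Position 9 ')': depth becomes 4
  Position 10 '(': depth becomes 5
  Position 11 ')': depth becomes 4
  Position 12 ')': depth becomes 3
  Position 13 ')': depth becomes 2
  Position 14 ')': depth becomes 1
  Position 15 ')': depth becomes 0
Maximum depth reached: 5

5


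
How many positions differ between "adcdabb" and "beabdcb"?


Comparing "adcdabb" and "beabdcb" position by position:
  Position 0: 'a' vs 'b' => DIFFER
  Position 1: 'd' vs 'e' => DIFFER
  Position 2: 'c' vs 'a' => DIFFER
  Position 3: 'd' vs 'b' => DIFFER
  Position 4: 'a' vs 'd' => DIFFER
  Position 5: 'b' vs 'c' => DIFFER
  Position 6: 'b' vs 'b' => same
Positions that differ: 6

6


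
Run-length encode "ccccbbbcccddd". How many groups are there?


Input: ccccbbbcccddd
Scanning for consecutive runs:
  Group 1: 'c' x 4 (positions 0-3)
  Group 2: 'b' x 3 (positions 4-6)
  Group 3: 'c' x 3 (positions 7-9)
  Group 4: 'd' x 3 (positions 10-12)
Total groups: 4

4


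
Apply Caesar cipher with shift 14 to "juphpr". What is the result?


Caesar cipher: shift "juphpr" by 14
  'j' (pos 9) + 14 = pos 23 = 'x'
  'u' (pos 20) + 14 = pos 8 = 'i'
  'p' (pos 15) + 14 = pos 3 = 'd'
  'h' (pos 7) + 14 = pos 21 = 'v'
  'p' (pos 15) + 14 = pos 3 = 'd'
  'r' (pos 17) + 14 = pos 5 = 'f'
Result: xidvdf

xidvdf


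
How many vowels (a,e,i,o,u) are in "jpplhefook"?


Input: jpplhefook
Checking each character:
  'j' at position 0: consonant
  'p' at position 1: consonant
  'p' at position 2: consonant
  'l' at position 3: consonant
  'h' at position 4: consonant
  'e' at position 5: vowel (running total: 1)
  'f' at position 6: consonant
  'o' at position 7: vowel (running total: 2)
  'o' at position 8: vowel (running total: 3)
  'k' at position 9: consonant
Total vowels: 3

3


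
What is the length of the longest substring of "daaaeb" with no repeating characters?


Input: "daaaeb"
Sliding window (track last position of each char):
  Position 0 ('d'): window [0,0] length 1 -- new best
  Position 1 ('a'): window [0,1] length 2 -- new best
  Position 2 ('a'): repeat (last at 1), move window start to 2
  Position 2 ('a'): window [2,2] length 1
  Position 3 ('a'): repeat (last at 2), move window start to 3
  Position 3 ('a'): window [3,3] length 1
  Position 4 ('e'): window [3,4] length 2
  Position 5 ('b'): window [3,5] length 3 -- new best
Longest substring with no repeats: "aeb" with length 3

3


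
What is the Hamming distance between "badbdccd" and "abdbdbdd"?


Comparing "badbdccd" and "abdbdbdd" position by position:
  Position 0: 'b' vs 'a' => differ
  Position 1: 'a' vs 'b' => differ
  Position 2: 'd' vs 'd' => same
  Position 3: 'b' vs 'b' => same
  Position 4: 'd' vs 'd' => same
  Position 5: 'c' vs 'b' => differ
  Position 6: 'c' vs 'd' => differ
  Position 7: 'd' vs 'd' => same
Total differences (Hamming distance): 4

4


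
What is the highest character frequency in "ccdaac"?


Input: ccdaac
Character counts:
  'a': 2
  'c': 3
  'd': 1
Maximum frequency: 3

3


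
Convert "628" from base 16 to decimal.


Input: "628" in base 16
Positional expansion:
  Digit '6' (value 6) x 16^2 = 1536
  Digit '2' (value 2) x 16^1 = 32
  Digit '8' (value 8) x 16^0 = 8
Sum = 1576

1576


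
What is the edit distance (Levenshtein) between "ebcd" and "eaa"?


Computing edit distance: "ebcd" -> "eaa"
DP table:
           e    a    a
      0    1    2    3
  e   1    0    1    2
  b   2    1    1    2
  c   3    2    2    2
  d   4    3    3    3
Edit distance = dp[4][3] = 3

3


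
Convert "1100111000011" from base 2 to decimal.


Input: "1100111000011" in base 2
Positional expansion:
  Digit '1' (value 1) x 2^12 = 4096
  Digit '1' (value 1) x 2^11 = 2048
  Digit '0' (value 0) x 2^10 = 0
  Digit '0' (value 0) x 2^9 = 0
  Digit '1' (value 1) x 2^8 = 256
  Digit '1' (value 1) x 2^7 = 128
  Digit '1' (value 1) x 2^6 = 64
  Digit '0' (value 0) x 2^5 = 0
  Digit '0' (value 0) x 2^4 = 0
  Digit '0' (value 0) x 2^3 = 0
  Digit '0' (value 0) x 2^2 = 0
  Digit '1' (value 1) x 2^1 = 2
  Digit '1' (value 1) x 2^0 = 1
Sum = 6595

6595


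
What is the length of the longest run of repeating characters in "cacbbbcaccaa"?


Input: "cacbbbcaccaa"
Scanning for longest run:
  Position 1 ('a'): new char, reset run to 1
  Position 2 ('c'): new char, reset run to 1
  Position 3 ('b'): new char, reset run to 1
  Position 4 ('b'): continues run of 'b', length=2
  Position 5 ('b'): continues run of 'b', length=3
  Position 6 ('c'): new char, reset run to 1
  Position 7 ('a'): new char, reset run to 1
  Position 8 ('c'): new char, reset run to 1
  Position 9 ('c'): continues run of 'c', length=2
  Position 10 ('a'): new char, reset run to 1
  Position 11 ('a'): continues run of 'a', length=2
Longest run: 'b' with length 3

3


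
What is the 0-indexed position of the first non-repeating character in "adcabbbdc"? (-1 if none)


Input: adcabbbdc
Character frequencies:
  'a': 2
  'b': 3
  'c': 2
  'd': 2
Scanning left to right for freq == 1:
  Position 0 ('a'): freq=2, skip
  Position 1 ('d'): freq=2, skip
  Position 2 ('c'): freq=2, skip
  Position 3 ('a'): freq=2, skip
  Position 4 ('b'): freq=3, skip
  Position 5 ('b'): freq=3, skip
  Position 6 ('b'): freq=3, skip
  Position 7 ('d'): freq=2, skip
  Position 8 ('c'): freq=2, skip
  No unique character found => answer = -1

-1


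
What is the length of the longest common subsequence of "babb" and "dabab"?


LCS of "babb" and "dabab"
DP table:
           d    a    b    a    b
      0    0    0    0    0    0
  b   0    0    0    1    1    1
  a   0    0    1    1    2    2
  b   0    0    1    2    2    3
  b   0    0    1    2    2    3
LCS length = dp[4][5] = 3

3


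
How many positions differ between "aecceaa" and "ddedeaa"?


Comparing "aecceaa" and "ddedeaa" position by position:
  Position 0: 'a' vs 'd' => DIFFER
  Position 1: 'e' vs 'd' => DIFFER
  Position 2: 'c' vs 'e' => DIFFER
  Position 3: 'c' vs 'd' => DIFFER
  Position 4: 'e' vs 'e' => same
  Position 5: 'a' vs 'a' => same
  Position 6: 'a' vs 'a' => same
Positions that differ: 4

4


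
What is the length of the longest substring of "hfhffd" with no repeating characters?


Input: "hfhffd"
Sliding window (track last position of each char):
  Position 0 ('h'): window [0,0] length 1 -- new best
  Position 1 ('f'): window [0,1] length 2 -- new best
  Position 2 ('h'): repeat (last at 0), move window start to 1
  Position 2 ('h'): window [1,2] length 2
  Position 3 ('f'): repeat (last at 1), move window start to 2
  Position 3 ('f'): window [2,3] length 2
  Position 4 ('f'): repeat (last at 3), move window start to 4
  Position 4 ('f'): window [4,4] length 1
  Position 5 ('d'): window [4,5] length 2
Longest substring with no repeats: "hf" with length 2

2


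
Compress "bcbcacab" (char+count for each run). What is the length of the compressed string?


Input: bcbcacab
Runs:
  'b' x 1 => "b1"
  'c' x 1 => "c1"
  'b' x 1 => "b1"
  'c' x 1 => "c1"
  'a' x 1 => "a1"
  'c' x 1 => "c1"
  'a' x 1 => "a1"
  'b' x 1 => "b1"
Compressed: "b1c1b1c1a1c1a1b1"
Compressed length: 16

16


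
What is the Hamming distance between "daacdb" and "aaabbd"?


Comparing "daacdb" and "aaabbd" position by position:
  Position 0: 'd' vs 'a' => differ
  Position 1: 'a' vs 'a' => same
  Position 2: 'a' vs 'a' => same
  Position 3: 'c' vs 'b' => differ
  Position 4: 'd' vs 'b' => differ
  Position 5: 'b' vs 'd' => differ
Total differences (Hamming distance): 4

4


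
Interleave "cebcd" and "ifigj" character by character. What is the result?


Interleaving "cebcd" and "ifigj":
  Position 0: 'c' from first, 'i' from second => "ci"
  Position 1: 'e' from first, 'f' from second => "ef"
  Position 2: 'b' from first, 'i' from second => "bi"
  Position 3: 'c' from first, 'g' from second => "cg"
  Position 4: 'd' from first, 'j' from second => "dj"
Result: ciefbicgdj

ciefbicgdj


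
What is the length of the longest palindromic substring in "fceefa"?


Input: "fceefa"
Checking substrings for palindromes:
  [2:4] "ee" (len 2) => palindrome
Longest palindromic substring: "ee" with length 2

2


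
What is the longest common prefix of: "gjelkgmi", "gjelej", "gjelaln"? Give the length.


Words: gjelkgmi, gjelej, gjelaln
  Position 0: all 'g' => match
  Position 1: all 'j' => match
  Position 2: all 'e' => match
  Position 3: all 'l' => match
  Position 4: ('k', 'e', 'a') => mismatch, stop
LCP = "gjel" (length 4)

4


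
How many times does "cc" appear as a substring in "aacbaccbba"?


Searching for "cc" in "aacbaccbba"
Scanning each position:
  Position 0: "aa" => no
  Position 1: "ac" => no
  Position 2: "cb" => no
  Position 3: "ba" => no
  Position 4: "ac" => no
  Position 5: "cc" => MATCH
  Position 6: "cb" => no
  Position 7: "bb" => no
  Position 8: "ba" => no
Total occurrences: 1

1


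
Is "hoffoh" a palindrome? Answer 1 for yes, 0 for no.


Input: hoffoh
Reversed: hoffoh
  Compare pos 0 ('h') with pos 5 ('h'): match
  Compare pos 1 ('o') with pos 4 ('o'): match
  Compare pos 2 ('f') with pos 3 ('f'): match
Result: palindrome

1


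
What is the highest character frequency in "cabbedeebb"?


Input: cabbedeebb
Character counts:
  'a': 1
  'b': 4
  'c': 1
  'd': 1
  'e': 3
Maximum frequency: 4

4


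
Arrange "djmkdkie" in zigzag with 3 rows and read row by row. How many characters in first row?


Zigzag "djmkdkie" into 3 rows:
Placing characters:
  'd' => row 0
  'j' => row 1
  'm' => row 2
  'k' => row 1
  'd' => row 0
  'k' => row 1
  'i' => row 2
  'e' => row 1
Rows:
  Row 0: "dd"
  Row 1: "jkke"
  Row 2: "mi"
First row length: 2

2


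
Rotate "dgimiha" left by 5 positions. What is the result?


Input: "dgimiha", rotate left by 5
First 5 characters: "dgimi"
Remaining characters: "ha"
Concatenate remaining + first: "ha" + "dgimi" = "hadgimi"

hadgimi


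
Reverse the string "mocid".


Input: mocid
Reading characters right to left:
  Position 4: 'd'
  Position 3: 'i'
  Position 2: 'c'
  Position 1: 'o'
  Position 0: 'm'
Reversed: dicom

dicom


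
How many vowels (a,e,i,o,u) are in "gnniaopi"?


Input: gnniaopi
Checking each character:
  'g' at position 0: consonant
  'n' at position 1: consonant
  'n' at position 2: consonant
  'i' at position 3: vowel (running total: 1)
  'a' at position 4: vowel (running total: 2)
  'o' at position 5: vowel (running total: 3)
  'p' at position 6: consonant
  'i' at position 7: vowel (running total: 4)
Total vowels: 4

4


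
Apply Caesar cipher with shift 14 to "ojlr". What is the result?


Caesar cipher: shift "ojlr" by 14
  'o' (pos 14) + 14 = pos 2 = 'c'
  'j' (pos 9) + 14 = pos 23 = 'x'
  'l' (pos 11) + 14 = pos 25 = 'z'
  'r' (pos 17) + 14 = pos 5 = 'f'
Result: cxzf

cxzf


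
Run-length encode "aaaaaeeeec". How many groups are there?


Input: aaaaaeeeec
Scanning for consecutive runs:
  Group 1: 'a' x 5 (positions 0-4)
  Group 2: 'e' x 4 (positions 5-8)
  Group 3: 'c' x 1 (positions 9-9)
Total groups: 3

3


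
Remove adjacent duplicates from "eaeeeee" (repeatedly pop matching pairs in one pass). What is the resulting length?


Input: eaeeeee
Stack-based adjacent duplicate removal:
  Read 'e': push. Stack: e
  Read 'a': push. Stack: ea
  Read 'e': push. Stack: eae
  Read 'e': matches stack top 'e' => pop. Stack: ea
  Read 'e': push. Stack: eae
  Read 'e': matches stack top 'e' => pop. Stack: ea
  Read 'e': push. Stack: eae
Final stack: "eae" (length 3)

3


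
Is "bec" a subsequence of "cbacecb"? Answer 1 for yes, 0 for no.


Check if "bec" is a subsequence of "cbacecb"
Greedy scan:
  Position 0 ('c'): no match needed
  Position 1 ('b'): matches sub[0] = 'b'
  Position 2 ('a'): no match needed
  Position 3 ('c'): no match needed
  Position 4 ('e'): matches sub[1] = 'e'
  Position 5 ('c'): matches sub[2] = 'c'
  Position 6 ('b'): no match needed
All 3 characters matched => is a subsequence

1


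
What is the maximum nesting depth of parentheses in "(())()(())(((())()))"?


Input: "(())()(())(((())()))"
Tracking depth:
  Position 0 '(': depth becomes 1
  Position 1 '(': depth becomes 2
  Position 2 ')': depth becomes 1
  Position 3 ')': depth becomes 0
  Position 4 '(': depth becomes 1
  Position 5 ')': depth becomes 0
  Position 6 '(': depth becomes 1
  Position 7 '(': depth becomes 2
  Position 8 ')': depth becomes 1
  Position 9 ')': depth becomes 0
  Position 10 '(': depth becomes 1
  Position 11 '(': depth becomes 2
  Position 12 '(': depth becomes 3
  Position 13 '(': depth becomes 4
  Position 14 ')': depth becomes 3
  Position 15 ')': depth becomes 2
  Position 16 '(': depth becomes 3
  Position 17 ')': depth becomes 2
  Position 18 ')': depth becomes 1
  Position 19 ')': depth becomes 0
Maximum depth reached: 4

4


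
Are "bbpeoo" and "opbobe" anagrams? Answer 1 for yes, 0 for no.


Strings: "bbpeoo", "opbobe"
Sorted first:  bbeoop
Sorted second: bbeoop
Sorted forms match => anagrams

1


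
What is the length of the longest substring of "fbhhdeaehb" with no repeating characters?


Input: "fbhhdeaehb"
Sliding window (track last position of each char):
  Position 0 ('f'): window [0,0] length 1 -- new best
  Position 1 ('b'): window [0,1] length 2 -- new best
  Position 2 ('h'): window [0,2] length 3 -- new best
  Position 3 ('h'): repeat (last at 2), move window start to 3
  Position 3 ('h'): window [3,3] length 1
  Position 4 ('d'): window [3,4] length 2
  Position 5 ('e'): window [3,5] length 3
  Position 6 ('a'): window [3,6] length 4 -- new best
  Position 7 ('e'): repeat (last at 5), move window start to 6
  Position 7 ('e'): window [6,7] length 2
  Position 8 ('h'): window [6,8] length 3
  Position 9 ('b'): window [6,9] length 4
Longest substring with no repeats: "hdea" with length 4

4


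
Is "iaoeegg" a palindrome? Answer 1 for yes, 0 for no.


Input: iaoeegg
Reversed: ggeeoai
  Compare pos 0 ('i') with pos 6 ('g'): MISMATCH
  Compare pos 1 ('a') with pos 5 ('g'): MISMATCH
  Compare pos 2 ('o') with pos 4 ('e'): MISMATCH
Result: not a palindrome

0


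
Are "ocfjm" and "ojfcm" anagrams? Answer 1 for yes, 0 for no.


Strings: "ocfjm", "ojfcm"
Sorted first:  cfjmo
Sorted second: cfjmo
Sorted forms match => anagrams

1


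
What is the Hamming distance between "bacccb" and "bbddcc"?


Comparing "bacccb" and "bbddcc" position by position:
  Position 0: 'b' vs 'b' => same
  Position 1: 'a' vs 'b' => differ
  Position 2: 'c' vs 'd' => differ
  Position 3: 'c' vs 'd' => differ
  Position 4: 'c' vs 'c' => same
  Position 5: 'b' vs 'c' => differ
Total differences (Hamming distance): 4

4


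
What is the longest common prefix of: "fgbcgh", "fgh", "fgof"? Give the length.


Words: fgbcgh, fgh, fgof
  Position 0: all 'f' => match
  Position 1: all 'g' => match
  Position 2: ('b', 'h', 'o') => mismatch, stop
LCP = "fg" (length 2)

2


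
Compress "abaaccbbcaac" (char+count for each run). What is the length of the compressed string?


Input: abaaccbbcaac
Runs:
  'a' x 1 => "a1"
  'b' x 1 => "b1"
  'a' x 2 => "a2"
  'c' x 2 => "c2"
  'b' x 2 => "b2"
  'c' x 1 => "c1"
  'a' x 2 => "a2"
  'c' x 1 => "c1"
Compressed: "a1b1a2c2b2c1a2c1"
Compressed length: 16

16


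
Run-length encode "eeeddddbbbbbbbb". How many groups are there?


Input: eeeddddbbbbbbbb
Scanning for consecutive runs:
  Group 1: 'e' x 3 (positions 0-2)
  Group 2: 'd' x 4 (positions 3-6)
  Group 3: 'b' x 8 (positions 7-14)
Total groups: 3

3


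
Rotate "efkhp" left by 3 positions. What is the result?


Input: "efkhp", rotate left by 3
First 3 characters: "efk"
Remaining characters: "hp"
Concatenate remaining + first: "hp" + "efk" = "hpefk"

hpefk


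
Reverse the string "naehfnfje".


Input: naehfnfje
Reading characters right to left:
  Position 8: 'e'
  Position 7: 'j'
  Position 6: 'f'
  Position 5: 'n'
  Position 4: 'f'
  Position 3: 'h'
  Position 2: 'e'
  Position 1: 'a'
  Position 0: 'n'
Reversed: ejfnfhean

ejfnfhean


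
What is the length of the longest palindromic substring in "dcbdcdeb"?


Input: "dcbdcdeb"
Checking substrings for palindromes:
  [3:6] "dcd" (len 3) => palindrome
Longest palindromic substring: "dcd" with length 3

3


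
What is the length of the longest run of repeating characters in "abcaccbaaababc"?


Input: "abcaccbaaababc"
Scanning for longest run:
  Position 1 ('b'): new char, reset run to 1
  Position 2 ('c'): new char, reset run to 1
  Position 3 ('a'): new char, reset run to 1
  Position 4 ('c'): new char, reset run to 1
  Position 5 ('c'): continues run of 'c', length=2
  Position 6 ('b'): new char, reset run to 1
  Position 7 ('a'): new char, reset run to 1
  Position 8 ('a'): continues run of 'a', length=2
  Position 9 ('a'): continues run of 'a', length=3
  Position 10 ('b'): new char, reset run to 1
  Position 11 ('a'): new char, reset run to 1
  Position 12 ('b'): new char, reset run to 1
  Position 13 ('c'): new char, reset run to 1
Longest run: 'a' with length 3

3


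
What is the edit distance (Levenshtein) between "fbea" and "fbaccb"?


Computing edit distance: "fbea" -> "fbaccb"
DP table:
           f    b    a    c    c    b
      0    1    2    3    4    5    6
  f   1    0    1    2    3    4    5
  b   2    1    0    1    2    3    4
  e   3    2    1    1    2    3    4
  a   4    3    2    1    2    3    4
Edit distance = dp[4][6] = 4

4


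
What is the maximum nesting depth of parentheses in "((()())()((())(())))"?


Input: "((()())()((())(())))"
Tracking depth:
  Position 0 '(': depth becomes 1
  Position 1 '(': depth becomes 2
  Position 2 '(': depth becomes 3
  Position 3 ')': depth becomes 2
  Position 4 '(': depth becomes 3
  Position 5 ')': depth becomes 2
  Position 6 ')': depth becomes 1
  Position 7 '(': depth becomes 2
  Position 8 ')': depth becomes 1
  Position 9 '(': depth becomes 2
  Position 10 '(': depth becomes 3
  Position 11 '(': depth becomes 4
  Position 12 ')': depth becomes 3
  Position 13 ')': depth becomes 2
  Position 14 '(': depth becomes 3
  Position 15 '(': depth becomes 4
  Position 16 ')': depth becomes 3
  Position 17 ')': depth becomes 2
  Position 18 ')': depth becomes 1
  Position 19 ')': depth becomes 0
Maximum depth reached: 4

4


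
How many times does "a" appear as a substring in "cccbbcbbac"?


Searching for "a" in "cccbbcbbac"
Scanning each position:
  Position 0: "c" => no
  Position 1: "c" => no
  Position 2: "c" => no
  Position 3: "b" => no
  Position 4: "b" => no
  Position 5: "c" => no
  Position 6: "b" => no
  Position 7: "b" => no
  Position 8: "a" => MATCH
  Position 9: "c" => no
Total occurrences: 1

1


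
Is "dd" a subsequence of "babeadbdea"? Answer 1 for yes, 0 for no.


Check if "dd" is a subsequence of "babeadbdea"
Greedy scan:
  Position 0 ('b'): no match needed
  Position 1 ('a'): no match needed
  Position 2 ('b'): no match needed
  Position 3 ('e'): no match needed
  Position 4 ('a'): no match needed
  Position 5 ('d'): matches sub[0] = 'd'
  Position 6 ('b'): no match needed
  Position 7 ('d'): matches sub[1] = 'd'
  Position 8 ('e'): no match needed
  Position 9 ('a'): no match needed
All 2 characters matched => is a subsequence

1


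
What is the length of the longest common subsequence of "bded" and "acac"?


LCS of "bded" and "acac"
DP table:
           a    c    a    c
      0    0    0    0    0
  b   0    0    0    0    0
  d   0    0    0    0    0
  e   0    0    0    0    0
  d   0    0    0    0    0
LCS length = dp[4][4] = 0

0


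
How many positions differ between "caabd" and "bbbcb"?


Comparing "caabd" and "bbbcb" position by position:
  Position 0: 'c' vs 'b' => DIFFER
  Position 1: 'a' vs 'b' => DIFFER
  Position 2: 'a' vs 'b' => DIFFER
  Position 3: 'b' vs 'c' => DIFFER
  Position 4: 'd' vs 'b' => DIFFER
Positions that differ: 5

5


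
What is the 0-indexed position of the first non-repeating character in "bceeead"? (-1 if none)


Input: bceeead
Character frequencies:
  'a': 1
  'b': 1
  'c': 1
  'd': 1
  'e': 3
Scanning left to right for freq == 1:
  Position 0 ('b'): unique! => answer = 0

0
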